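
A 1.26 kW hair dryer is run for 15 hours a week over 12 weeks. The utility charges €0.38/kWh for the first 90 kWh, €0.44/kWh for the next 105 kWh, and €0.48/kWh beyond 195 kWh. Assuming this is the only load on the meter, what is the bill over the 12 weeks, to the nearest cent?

€95.66

Runtime = 15 h/week × 12 weeks = 180 h
Energy = 1.26 kW × 180 h = 226.8 kWh
Tier 1 (0–90 kWh): 90 × €0.38 = €34.2
Tier 2 (90–195 kWh): 105 × €0.44 = €46.2
Above 195 kWh: 31.8 × €0.48 = €15.264
Bill = €95.66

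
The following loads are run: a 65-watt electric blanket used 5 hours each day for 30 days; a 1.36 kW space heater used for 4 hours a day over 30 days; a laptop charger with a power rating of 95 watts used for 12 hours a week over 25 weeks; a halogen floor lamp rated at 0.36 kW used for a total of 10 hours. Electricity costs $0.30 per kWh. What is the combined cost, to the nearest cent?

$61.52

electric blanket: Runtime = 5 h/day × 30 days = 150 h
electric blanket: 0.065 kW × 150 h = 9.75 kWh
space heater: Runtime = 4 h/day × 30 days = 120 h
space heater: 1.36 kW × 120 h = 163.2 kWh
laptop charger: Runtime = 12 h/week × 25 weeks = 300 h
laptop charger: 0.095 kW × 300 h = 28.5 kWh
halogen floor lamp: 0.36 kW × 10 h = 3.6 kWh
Total energy = 205.05 kWh
Cost = 205.05 × $0.30 = $61.52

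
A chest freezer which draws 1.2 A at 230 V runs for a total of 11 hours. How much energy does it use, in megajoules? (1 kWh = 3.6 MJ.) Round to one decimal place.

Power = 1.2 A × 230 V = 276 W = 0.276 kW
Energy = 0.276 kW × 11 h = 3.036 kWh
= 3.036 × 3.6 MJ = 10.9 MJ

10.9 MJ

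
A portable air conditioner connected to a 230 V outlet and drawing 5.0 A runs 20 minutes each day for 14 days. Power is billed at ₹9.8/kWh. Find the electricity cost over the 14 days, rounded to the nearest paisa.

₹52.59

Power = 5.0 A × 230 V = 1150 W = 1.15 kW
Runtime = 20 min × 14 = 280 min = 4.666666… h
Energy = 1.15 kW × 4.666666… h = 5.366666… kWh
Cost = 5.366666… kWh × ₹9.8/kWh = ₹52.59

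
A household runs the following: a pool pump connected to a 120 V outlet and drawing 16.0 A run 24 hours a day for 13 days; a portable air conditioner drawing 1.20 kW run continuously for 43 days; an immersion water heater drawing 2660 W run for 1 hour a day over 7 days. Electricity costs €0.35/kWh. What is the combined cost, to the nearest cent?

€649.62

pool pump: Power = 16.0 A × 120 V = 1920 W = 1.92 kW
pool pump: Runtime = 24 h × 13 = 312 h
pool pump: 1.92 kW × 312 h = 599.04 kWh
portable air conditioner: Runtime = 24 h × 43 = 1032 h
portable air conditioner: 1.2 kW × 1032 h = 1238.4 kWh
immersion water heater: Runtime = 1 h/day × 7 days = 7 h
immersion water heater: 2.66 kW × 7 h = 18.62 kWh
Total energy = 1856.06 kWh
Cost = 1856.06 × €0.35 = €649.62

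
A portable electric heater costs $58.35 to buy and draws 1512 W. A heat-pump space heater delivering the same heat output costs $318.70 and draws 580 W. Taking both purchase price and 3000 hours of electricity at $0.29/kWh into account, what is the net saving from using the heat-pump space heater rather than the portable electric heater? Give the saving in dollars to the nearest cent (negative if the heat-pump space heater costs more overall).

$550.49

portable electric heater: $58.35 + (1512/1000) kW × 3000 h × $0.29 = $58.35 + $1315.44 = $1373.79
heat-pump space heater: $318.70 + (580/1000) kW × 3000 h × $0.29 = $318.70 + $504.6 = $823.3
Saving = $1373.79 − $823.3 = $550.49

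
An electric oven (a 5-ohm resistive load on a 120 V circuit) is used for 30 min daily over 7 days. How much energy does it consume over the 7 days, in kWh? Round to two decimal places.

Power = V²/R = 120²/5 = 2880 W = 2.88 kW
Runtime = 30 min × 7 = 210 min = 3.5 h
Energy = 2.88 kW × 3.5 h = 10.08 kWh

10.08 kWh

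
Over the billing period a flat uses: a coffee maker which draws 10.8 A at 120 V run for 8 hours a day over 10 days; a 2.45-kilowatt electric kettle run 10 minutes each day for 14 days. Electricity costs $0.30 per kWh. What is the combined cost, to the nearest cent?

$32.82

coffee maker: Power = 10.8 A × 120 V = 1296 W = 1.296 kW
coffee maker: Runtime = 8 h/day × 10 days = 80 h
coffee maker: 1.296 kW × 80 h = 103.68 kWh
electric kettle: Runtime = 10 min × 14 = 140 min = 2.333333… h
electric kettle: 2.45 kW × 2.333333… h = 5.716666… kWh
Total energy = 109.396666… kWh
Cost = 109.396666… × $0.30 = $32.82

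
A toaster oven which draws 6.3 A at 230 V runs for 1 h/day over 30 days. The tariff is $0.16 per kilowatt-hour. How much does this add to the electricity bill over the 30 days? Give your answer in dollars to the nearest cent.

Power = 6.3 A × 230 V = 1449 W = 1.449 kW
Runtime = 1 h/day × 30 days = 30 h
Energy = 1.449 kW × 30 h = 43.47 kWh
Cost = 43.47 kWh × $0.16/kWh = $6.96

$6.96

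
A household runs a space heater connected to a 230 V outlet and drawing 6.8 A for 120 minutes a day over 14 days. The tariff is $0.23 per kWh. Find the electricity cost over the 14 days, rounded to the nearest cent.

Power = 6.8 A × 230 V = 1564 W = 1.564 kW
Runtime = 120 min × 14 = 1680 min = 28 h
Energy = 1.564 kW × 28 h = 43.792 kWh
Cost = 43.792 kWh × $0.23/kWh = $10.07

$10.07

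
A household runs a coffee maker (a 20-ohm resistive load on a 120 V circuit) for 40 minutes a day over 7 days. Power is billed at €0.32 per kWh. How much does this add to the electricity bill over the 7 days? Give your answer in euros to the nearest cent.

Power = V²/R = 120²/20 = 720 W = 0.72 kW
Runtime = 40 min × 7 = 280 min = 4.666666… h
Energy = 0.72 kW × 4.666666… h = 3.36 kWh
Cost = 3.36 kWh × €0.32/kWh = €1.08

€1.08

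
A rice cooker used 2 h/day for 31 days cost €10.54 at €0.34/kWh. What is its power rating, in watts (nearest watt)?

500 W

Energy = €10.54 ÷ €0.34/kWh = 31 kWh
Runtime = 2 h/day × 31 days = 62 h
Power = 31 kWh ÷ 62 h = 0.5 kW = 500 W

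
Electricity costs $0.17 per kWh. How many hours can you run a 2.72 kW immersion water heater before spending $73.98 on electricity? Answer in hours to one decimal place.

160.0 h

Energy available = $73.98 ÷ $0.17/kWh = 435.1765 kWh
Hours = 435.1765 kWh ÷ 2.72 kW = 160.0 h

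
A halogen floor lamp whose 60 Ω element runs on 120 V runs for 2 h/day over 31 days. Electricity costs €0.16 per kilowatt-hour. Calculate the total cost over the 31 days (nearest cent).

€2.38

Power = V²/R = 120²/60 = 240 W = 0.24 kW
Runtime = 2 h/day × 31 days = 62 h
Energy = 0.24 kW × 62 h = 14.88 kWh
Cost = 14.88 kWh × €0.16/kWh = €2.38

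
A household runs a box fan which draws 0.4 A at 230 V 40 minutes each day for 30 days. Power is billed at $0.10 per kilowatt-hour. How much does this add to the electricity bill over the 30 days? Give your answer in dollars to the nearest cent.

$0.18

Power = 0.4 A × 230 V = 92 W = 0.092 kW
Runtime = 40 min × 30 = 1200 min = 20 h
Energy = 0.092 kW × 20 h = 1.84 kWh
Cost = 1.84 kWh × $0.10/kWh = $0.18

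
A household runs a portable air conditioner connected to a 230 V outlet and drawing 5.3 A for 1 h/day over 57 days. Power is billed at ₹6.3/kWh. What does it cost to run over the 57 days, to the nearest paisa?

₹437.74

Power = 5.3 A × 230 V = 1219 W = 1.219 kW
Runtime = 1 h/day × 57 days = 57 h
Energy = 1.219 kW × 57 h = 69.483 kWh
Cost = 69.483 kWh × ₹6.3/kWh = ₹437.74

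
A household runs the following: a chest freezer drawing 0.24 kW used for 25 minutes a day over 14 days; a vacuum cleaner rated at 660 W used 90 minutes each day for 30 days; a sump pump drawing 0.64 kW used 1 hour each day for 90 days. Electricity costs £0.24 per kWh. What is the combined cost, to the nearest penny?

£21.29

chest freezer: Runtime = 25 min × 14 = 350 min = 5.833333… h
chest freezer: 0.24 kW × 5.833333… h = 1.4 kWh
vacuum cleaner: Runtime = 90 min × 30 = 2700 min = 45 h
vacuum cleaner: 0.66 kW × 45 h = 29.7 kWh
sump pump: Runtime = 1 h/day × 90 days = 90 h
sump pump: 0.64 kW × 90 h = 57.6 kWh
Total energy = 88.7 kWh
Cost = 88.7 × £0.24 = £21.29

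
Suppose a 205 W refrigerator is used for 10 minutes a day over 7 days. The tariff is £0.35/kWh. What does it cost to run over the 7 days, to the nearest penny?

£0.08

Runtime = 10 min × 7 = 70 min = 1.166666… h
Energy = 0.205 kW × 1.166666… h = 0.239166… kWh
Cost = 0.239166… kWh × £0.35/kWh = £0.08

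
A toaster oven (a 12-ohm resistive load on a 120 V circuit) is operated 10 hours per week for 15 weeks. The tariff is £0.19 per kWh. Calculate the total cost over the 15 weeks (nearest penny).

Power = V²/R = 120²/12 = 1200 W = 1.2 kW
Runtime = 10 h/week × 15 weeks = 150 h
Energy = 1.2 kW × 150 h = 180 kWh
Cost = 180 kWh × £0.19/kWh = £34.20

£34.20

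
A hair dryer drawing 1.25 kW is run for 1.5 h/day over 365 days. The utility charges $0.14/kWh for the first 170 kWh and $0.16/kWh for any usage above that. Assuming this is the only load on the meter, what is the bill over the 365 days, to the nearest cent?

$106.10

Runtime = 1.5 h/day × 365 days = 547.5 h
Energy = 1.25 kW × 547.5 h = 684.375 kWh
Tier 1 (0–170 kWh): 170 × $0.14 = $23.8
Above 170 kWh: 514.375 × $0.16 = $82.3
Bill = $106.10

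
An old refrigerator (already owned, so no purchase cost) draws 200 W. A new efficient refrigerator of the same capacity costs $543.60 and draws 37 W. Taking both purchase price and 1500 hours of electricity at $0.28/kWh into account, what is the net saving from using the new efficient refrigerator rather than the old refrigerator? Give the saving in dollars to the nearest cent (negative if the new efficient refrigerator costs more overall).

old refrigerator: $0.00 + (200/1000) kW × 1500 h × $0.28 = $0.00 + $84 = $84
new efficient refrigerator: $543.60 + (37/1000) kW × 1500 h × $0.28 = $543.60 + $15.54 = $559.14
Saving = $84 − $559.14 = −$475.14

-$475.14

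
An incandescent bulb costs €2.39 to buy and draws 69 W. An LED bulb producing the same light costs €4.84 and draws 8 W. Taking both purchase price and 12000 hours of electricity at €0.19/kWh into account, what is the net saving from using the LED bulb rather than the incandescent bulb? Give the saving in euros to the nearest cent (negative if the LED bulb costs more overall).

€136.63

incandescent bulb: €2.39 + (69/1000) kW × 12000 h × €0.19 = €2.39 + €157.32 = €159.71
LED bulb: €4.84 + (8/1000) kW × 12000 h × €0.19 = €4.84 + €18.24 = €23.08
Saving = €159.71 − €23.08 = €136.63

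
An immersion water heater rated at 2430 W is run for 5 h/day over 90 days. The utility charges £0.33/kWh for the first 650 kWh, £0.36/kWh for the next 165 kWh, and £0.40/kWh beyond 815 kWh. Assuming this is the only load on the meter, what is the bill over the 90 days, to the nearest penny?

£385.30

Runtime = 5 h/day × 90 days = 450 h
Energy = 2.43 kW × 450 h = 1093.5 kWh
Tier 1 (0–650 kWh): 650 × £0.33 = £214.5
Tier 2 (650–815 kWh): 165 × £0.36 = £59.4
Above 815 kWh: 278.5 × £0.40 = £111.4
Bill = £385.30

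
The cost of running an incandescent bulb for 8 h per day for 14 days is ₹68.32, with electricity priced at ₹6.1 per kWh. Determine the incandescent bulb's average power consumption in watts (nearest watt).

Energy = ₹68.32 ÷ ₹6.1/kWh = 11.2 kWh
Runtime = 8 h/day × 14 days = 112 h
Power = 11.2 kWh ÷ 112 h = 0.1 kW = 100 W

100 W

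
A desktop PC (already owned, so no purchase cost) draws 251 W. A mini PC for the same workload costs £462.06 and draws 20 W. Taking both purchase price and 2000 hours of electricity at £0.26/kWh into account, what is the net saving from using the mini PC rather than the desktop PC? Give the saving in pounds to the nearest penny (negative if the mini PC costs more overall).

desktop PC: £0.00 + (251/1000) kW × 2000 h × £0.26 = £0.00 + £130.52 = £130.52
mini PC: £462.06 + (20/1000) kW × 2000 h × £0.26 = £462.06 + £10.4 = £472.46
Saving = £130.52 − £472.46 = −£341.94

-£341.94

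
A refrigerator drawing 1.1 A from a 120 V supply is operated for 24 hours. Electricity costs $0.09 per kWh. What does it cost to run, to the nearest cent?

$0.29

Power = 1.1 A × 120 V = 132 W = 0.132 kW
Energy = 0.132 kW × 24 h = 3.168 kWh
Cost = 3.168 kWh × $0.09/kWh = $0.29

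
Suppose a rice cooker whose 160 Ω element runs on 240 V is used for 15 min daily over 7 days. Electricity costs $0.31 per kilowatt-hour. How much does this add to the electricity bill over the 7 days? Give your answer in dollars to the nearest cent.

Power = V²/R = 240²/160 = 360 W = 0.36 kW
Runtime = 15 min × 7 = 105 min = 1.75 h
Energy = 0.36 kW × 1.75 h = 0.63 kWh
Cost = 0.63 kWh × $0.31/kWh = $0.20

$0.20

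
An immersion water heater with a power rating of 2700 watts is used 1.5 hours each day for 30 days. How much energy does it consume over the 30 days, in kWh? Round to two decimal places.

Runtime = 1.5 h/day × 30 days = 45 h
Energy = 2.7 kW × 45 h = 121.5 kWh

121.50 kWh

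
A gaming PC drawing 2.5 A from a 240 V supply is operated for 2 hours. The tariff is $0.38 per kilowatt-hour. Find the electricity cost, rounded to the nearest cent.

$0.46

Power = 2.5 A × 240 V = 600 W = 0.6 kW
Energy = 0.6 kW × 2 h = 1.2 kWh
Cost = 1.2 kWh × $0.38/kWh = $0.46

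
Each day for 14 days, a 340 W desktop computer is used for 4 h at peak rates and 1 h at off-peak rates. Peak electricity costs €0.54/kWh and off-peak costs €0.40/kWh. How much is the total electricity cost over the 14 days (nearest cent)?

€12.19

Peak energy = 0.34 kW × 4 h × 14 = 19.04 kWh
Off-peak energy = 0.34 kW × 1 h × 14 = 4.76 kWh
Cost = 19.04 × €0.54 + 4.76 × €0.40 = €10.2816 + €1.904 = €12.19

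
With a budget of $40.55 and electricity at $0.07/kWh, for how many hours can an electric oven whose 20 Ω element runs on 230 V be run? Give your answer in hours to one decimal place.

219.0 h

Power = V²/R = 230²/20 = 2645 W = 2.645 kW
Energy available = $40.55 ÷ $0.07/kWh = 579.2857 kWh
Hours = 579.2857 kWh ÷ 2.645 kW = 219.0 h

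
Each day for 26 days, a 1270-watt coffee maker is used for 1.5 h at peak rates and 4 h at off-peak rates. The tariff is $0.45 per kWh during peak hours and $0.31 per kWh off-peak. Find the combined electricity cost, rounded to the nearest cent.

$63.23

Peak energy = 1.27 kW × 1.5 h × 26 = 49.53 kWh
Off-peak energy = 1.27 kW × 4 h × 26 = 132.08 kWh
Cost = 49.53 × $0.45 + 132.08 × $0.31 = $22.2885 + $40.9448 = $63.23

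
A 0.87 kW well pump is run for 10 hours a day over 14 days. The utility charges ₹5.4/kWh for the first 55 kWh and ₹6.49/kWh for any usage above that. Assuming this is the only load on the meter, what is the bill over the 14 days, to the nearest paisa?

Runtime = 10 h/day × 14 days = 140 h
Energy = 0.87 kW × 140 h = 121.8 kWh
Tier 1 (0–55 kWh): 55 × ₹5.4 = ₹297
Above 55 kWh: 66.8 × ₹6.49 = ₹433.532
Bill = ₹730.53

₹730.53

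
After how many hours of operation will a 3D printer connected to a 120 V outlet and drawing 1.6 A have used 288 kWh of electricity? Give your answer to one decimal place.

1500.0 h

Power = 1.6 A × 120 V = 192 W = 0.192 kW
Hours = 288 kWh ÷ 0.192 kW = 1500.0 h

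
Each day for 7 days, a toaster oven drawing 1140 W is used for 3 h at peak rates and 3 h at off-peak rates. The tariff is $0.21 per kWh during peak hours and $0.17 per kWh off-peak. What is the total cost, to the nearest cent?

$9.10

Peak energy = 1.14 kW × 3 h × 7 = 23.94 kWh
Off-peak energy = 1.14 kW × 3 h × 7 = 23.94 kWh
Cost = 23.94 × $0.21 + 23.94 × $0.17 = $5.0274 + $4.0698 = $9.10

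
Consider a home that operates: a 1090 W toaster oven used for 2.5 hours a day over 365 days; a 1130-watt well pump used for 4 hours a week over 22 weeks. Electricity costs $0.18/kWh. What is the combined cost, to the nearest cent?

$196.93

toaster oven: Runtime = 2.5 h/day × 365 days = 912.5 h
toaster oven: 1.09 kW × 912.5 h = 994.625 kWh
well pump: Runtime = 4 h/week × 22 weeks = 88 h
well pump: 1.13 kW × 88 h = 99.44 kWh
Total energy = 1094.065 kWh
Cost = 1094.065 × $0.18 = $196.93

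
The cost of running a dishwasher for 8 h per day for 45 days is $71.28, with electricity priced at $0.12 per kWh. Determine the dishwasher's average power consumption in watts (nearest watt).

Energy = $71.28 ÷ $0.12/kWh = 594 kWh
Runtime = 8 h/day × 45 days = 360 h
Power = 594 kWh ÷ 360 h = 1.65 kW = 1650 W

1650 W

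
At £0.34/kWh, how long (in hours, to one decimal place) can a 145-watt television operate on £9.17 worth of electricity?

Energy available = £9.17 ÷ £0.34/kWh = 26.9706 kWh
Hours = 26.9706 kWh ÷ 0.145 kW = 186.0 h

186.0 h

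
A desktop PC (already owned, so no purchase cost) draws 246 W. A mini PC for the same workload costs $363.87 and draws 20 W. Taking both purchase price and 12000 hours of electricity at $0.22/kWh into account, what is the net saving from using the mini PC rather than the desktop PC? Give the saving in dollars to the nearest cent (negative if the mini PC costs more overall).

$232.77

desktop PC: $0.00 + (246/1000) kW × 12000 h × $0.22 = $0.00 + $649.44 = $649.44
mini PC: $363.87 + (20/1000) kW × 12000 h × $0.22 = $363.87 + $52.8 = $416.67
Saving = $649.44 − $416.67 = $232.77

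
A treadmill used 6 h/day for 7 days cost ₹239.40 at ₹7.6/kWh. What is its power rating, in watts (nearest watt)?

750 W

Energy = ₹239.40 ÷ ₹7.6/kWh = 31.5 kWh
Runtime = 6 h/day × 7 days = 42 h
Power = 31.5 kWh ÷ 42 h = 0.75 kW = 750 W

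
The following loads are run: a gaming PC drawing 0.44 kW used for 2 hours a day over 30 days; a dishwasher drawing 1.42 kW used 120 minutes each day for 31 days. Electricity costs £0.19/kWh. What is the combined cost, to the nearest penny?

gaming PC: Runtime = 2 h/day × 30 days = 60 h
gaming PC: 0.44 kW × 60 h = 26.4 kWh
dishwasher: Runtime = 120 min × 31 = 3720 min = 62 h
dishwasher: 1.42 kW × 62 h = 88.04 kWh
Total energy = 114.44 kWh
Cost = 114.44 × £0.19 = £21.74

£21.74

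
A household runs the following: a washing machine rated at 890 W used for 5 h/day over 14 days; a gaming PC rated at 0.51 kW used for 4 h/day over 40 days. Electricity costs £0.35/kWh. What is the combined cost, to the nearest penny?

washing machine: Runtime = 5 h/day × 14 days = 70 h
washing machine: 0.89 kW × 70 h = 62.3 kWh
gaming PC: Runtime = 4 h/day × 40 days = 160 h
gaming PC: 0.51 kW × 160 h = 81.6 kWh
Total energy = 143.9 kWh
Cost = 143.9 × £0.35 = £50.37

£50.37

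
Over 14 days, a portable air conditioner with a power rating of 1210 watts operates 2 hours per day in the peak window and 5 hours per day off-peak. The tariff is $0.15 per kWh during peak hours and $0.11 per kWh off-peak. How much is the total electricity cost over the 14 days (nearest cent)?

Peak energy = 1.21 kW × 2 h × 14 = 33.88 kWh
Off-peak energy = 1.21 kW × 5 h × 14 = 84.7 kWh
Cost = 33.88 × $0.15 + 84.7 × $0.11 = $5.082 + $9.317 = $14.40

$14.40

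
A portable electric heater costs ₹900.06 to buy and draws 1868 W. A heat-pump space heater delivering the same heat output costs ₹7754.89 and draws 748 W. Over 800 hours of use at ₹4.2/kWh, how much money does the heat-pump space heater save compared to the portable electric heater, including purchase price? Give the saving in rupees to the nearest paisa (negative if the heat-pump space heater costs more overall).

-₹3091.63

portable electric heater: ₹900.06 + (1868/1000) kW × 800 h × ₹4.2 = ₹900.06 + ₹6276.48 = ₹7176.54
heat-pump space heater: ₹7754.89 + (748/1000) kW × 800 h × ₹4.2 = ₹7754.89 + ₹2513.28 = ₹10268.17
Saving = ₹7176.54 − ₹10268.17 = −₹3091.63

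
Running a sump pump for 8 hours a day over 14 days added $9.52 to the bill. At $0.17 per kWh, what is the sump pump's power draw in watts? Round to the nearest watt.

Energy = $9.52 ÷ $0.17/kWh = 56 kWh
Runtime = 8 h/day × 14 days = 112 h
Power = 56 kWh ÷ 112 h = 0.5 kW = 500 W

500 W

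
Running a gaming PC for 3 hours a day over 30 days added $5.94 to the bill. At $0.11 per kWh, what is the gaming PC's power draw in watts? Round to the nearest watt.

600 W

Energy = $5.94 ÷ $0.11/kWh = 54 kWh
Runtime = 3 h/day × 30 days = 90 h
Power = 54 kWh ÷ 90 h = 0.6 kW = 600 W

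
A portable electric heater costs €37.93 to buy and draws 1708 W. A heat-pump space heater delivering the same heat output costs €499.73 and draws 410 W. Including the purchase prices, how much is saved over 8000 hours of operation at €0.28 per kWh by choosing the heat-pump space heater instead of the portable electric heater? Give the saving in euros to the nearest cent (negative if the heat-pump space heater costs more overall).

€2445.72

portable electric heater: €37.93 + (1708/1000) kW × 8000 h × €0.28 = €37.93 + €3825.92 = €3863.85
heat-pump space heater: €499.73 + (410/1000) kW × 8000 h × €0.28 = €499.73 + €918.4 = €1418.13
Saving = €3863.85 − €1418.13 = €2445.72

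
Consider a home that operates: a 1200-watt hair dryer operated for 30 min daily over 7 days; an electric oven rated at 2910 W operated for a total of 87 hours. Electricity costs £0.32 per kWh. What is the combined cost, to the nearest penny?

£82.36

hair dryer: Runtime = 30 min × 7 = 210 min = 3.5 h
hair dryer: 1.2 kW × 3.5 h = 4.2 kWh
electric oven: 2.91 kW × 87 h = 253.17 kWh
Total energy = 257.37 kWh
Cost = 257.37 × £0.32 = £82.36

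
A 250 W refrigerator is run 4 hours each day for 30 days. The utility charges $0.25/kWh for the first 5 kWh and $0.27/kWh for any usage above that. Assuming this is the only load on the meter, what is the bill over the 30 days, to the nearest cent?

Runtime = 4 h/day × 30 days = 120 h
Energy = 0.25 kW × 120 h = 30 kWh
Tier 1 (0–5 kWh): 5 × $0.25 = $1.25
Above 5 kWh: 25 × $0.27 = $6.75
Bill = $8.00

$8.00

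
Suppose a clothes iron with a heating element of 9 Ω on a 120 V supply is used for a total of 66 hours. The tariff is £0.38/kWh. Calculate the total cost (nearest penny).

£40.13

Power = V²/R = 120²/9 = 1600 W = 1.6 kW
Energy = 1.6 kW × 66 h = 105.6 kWh
Cost = 105.6 kWh × £0.38/kWh = £40.13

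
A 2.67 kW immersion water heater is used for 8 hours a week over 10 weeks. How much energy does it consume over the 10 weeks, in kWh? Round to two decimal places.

213.60 kWh

Runtime = 8 h/week × 10 weeks = 80 h
Energy = 2.67 kW × 80 h = 213.6 kWh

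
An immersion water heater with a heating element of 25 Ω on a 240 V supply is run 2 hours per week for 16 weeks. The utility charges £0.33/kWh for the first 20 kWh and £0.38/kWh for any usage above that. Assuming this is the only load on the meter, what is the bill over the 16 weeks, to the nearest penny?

Power = V²/R = 240²/25 = 2304 W = 2.304 kW
Runtime = 2 h/week × 16 weeks = 32 h
Energy = 2.304 kW × 32 h = 73.728 kWh
Tier 1 (0–20 kWh): 20 × £0.33 = £6.6
Above 20 kWh: 53.728 × £0.38 = £20.41664
Bill = £27.02

£27.02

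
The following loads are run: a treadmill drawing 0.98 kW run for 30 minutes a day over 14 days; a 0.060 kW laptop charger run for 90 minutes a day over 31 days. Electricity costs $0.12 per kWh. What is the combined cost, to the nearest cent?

$1.16

treadmill: Runtime = 30 min × 14 = 420 min = 7 h
treadmill: 0.98 kW × 7 h = 6.86 kWh
laptop charger: Runtime = 90 min × 31 = 2790 min = 46.5 h
laptop charger: 0.06 kW × 46.5 h = 2.79 kWh
Total energy = 9.65 kWh
Cost = 9.65 × $0.12 = $1.16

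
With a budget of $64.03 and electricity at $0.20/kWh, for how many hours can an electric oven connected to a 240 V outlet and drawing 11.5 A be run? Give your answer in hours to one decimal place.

116.0 h

Power = 11.5 A × 240 V = 2760 W = 2.76 kW
Energy available = $64.03 ÷ $0.20/kWh = 320.15 kWh
Hours = 320.15 kWh ÷ 2.76 kW = 116.0 h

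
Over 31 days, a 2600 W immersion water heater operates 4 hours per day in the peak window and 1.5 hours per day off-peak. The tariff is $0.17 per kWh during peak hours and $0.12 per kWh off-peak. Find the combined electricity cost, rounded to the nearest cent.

Peak energy = 2.6 kW × 4 h × 31 = 322.4 kWh
Off-peak energy = 2.6 kW × 1.5 h × 31 = 120.9 kWh
Cost = 322.4 × $0.17 + 120.9 × $0.12 = $54.808 + $14.508 = $69.32

$69.32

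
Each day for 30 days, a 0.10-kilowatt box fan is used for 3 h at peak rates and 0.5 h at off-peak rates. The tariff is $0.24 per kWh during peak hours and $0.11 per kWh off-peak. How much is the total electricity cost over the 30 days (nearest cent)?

Peak energy = 0.1 kW × 3 h × 30 = 9 kWh
Off-peak energy = 0.1 kW × 0.5 h × 30 = 1.5 kWh
Cost = 9 × $0.24 + 1.5 × $0.11 = $2.16 + $0.165 = $2.33

$2.33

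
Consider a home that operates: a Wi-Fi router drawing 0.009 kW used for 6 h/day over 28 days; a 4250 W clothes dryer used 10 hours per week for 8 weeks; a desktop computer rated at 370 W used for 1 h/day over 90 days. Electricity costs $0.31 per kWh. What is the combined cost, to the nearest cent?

$116.19

Wi-Fi router: Runtime = 6 h/day × 28 days = 168 h
Wi-Fi router: 0.009 kW × 168 h = 1.512 kWh
clothes dryer: Runtime = 10 h/week × 8 weeks = 80 h
clothes dryer: 4.25 kW × 80 h = 340 kWh
desktop computer: Runtime = 1 h/day × 90 days = 90 h
desktop computer: 0.37 kW × 90 h = 33.3 kWh
Total energy = 374.812 kWh
Cost = 374.812 × $0.31 = $116.19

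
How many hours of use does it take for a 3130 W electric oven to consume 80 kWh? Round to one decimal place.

Hours = 80 kWh ÷ 3.13 kW = 25.6 h

25.6 h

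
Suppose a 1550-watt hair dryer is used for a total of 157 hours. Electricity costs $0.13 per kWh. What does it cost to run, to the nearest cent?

$31.64

Energy = 1.55 kW × 157 h = 243.35 kWh
Cost = 243.35 kWh × $0.13/kWh = $31.64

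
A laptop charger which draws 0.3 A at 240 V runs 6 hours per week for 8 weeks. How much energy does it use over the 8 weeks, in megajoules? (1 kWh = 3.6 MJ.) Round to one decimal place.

Power = 0.3 A × 240 V = 72 W = 0.072 kW
Runtime = 6 h/week × 8 weeks = 48 h
Energy = 0.072 kW × 48 h = 3.456 kWh
= 3.456 × 3.6 MJ = 12.4 MJ

12.4 MJ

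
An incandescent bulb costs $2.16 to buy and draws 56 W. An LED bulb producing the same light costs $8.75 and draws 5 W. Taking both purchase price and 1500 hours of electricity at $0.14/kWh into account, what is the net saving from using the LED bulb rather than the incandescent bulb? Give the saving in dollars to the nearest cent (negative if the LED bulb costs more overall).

$4.12

incandescent bulb: $2.16 + (56/1000) kW × 1500 h × $0.14 = $2.16 + $11.76 = $13.92
LED bulb: $8.75 + (5/1000) kW × 1500 h × $0.14 = $8.75 + $1.05 = $9.8
Saving = $13.92 − $9.8 = $4.12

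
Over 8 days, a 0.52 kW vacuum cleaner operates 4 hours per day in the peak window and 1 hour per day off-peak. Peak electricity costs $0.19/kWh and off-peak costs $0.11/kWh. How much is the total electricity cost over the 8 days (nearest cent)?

Peak energy = 0.52 kW × 4 h × 8 = 16.64 kWh
Off-peak energy = 0.52 kW × 1 h × 8 = 4.16 kWh
Cost = 16.64 × $0.19 + 4.16 × $0.11 = $3.1616 + $0.4576 = $3.62

$3.62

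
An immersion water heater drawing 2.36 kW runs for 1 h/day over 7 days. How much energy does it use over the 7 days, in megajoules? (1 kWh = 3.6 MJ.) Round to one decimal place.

Runtime = 1 h/day × 7 days = 7 h
Energy = 2.36 kW × 7 h = 16.52 kWh
= 16.52 × 3.6 MJ = 59.5 MJ

59.5 MJ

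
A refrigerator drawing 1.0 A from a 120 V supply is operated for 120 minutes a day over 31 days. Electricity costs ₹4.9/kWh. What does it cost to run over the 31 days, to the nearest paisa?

₹36.46

Power = 1.0 A × 120 V = 120 W = 0.12 kW
Runtime = 120 min × 31 = 3720 min = 62 h
Energy = 0.12 kW × 62 h = 7.44 kWh
Cost = 7.44 kWh × ₹4.9/kWh = ₹36.46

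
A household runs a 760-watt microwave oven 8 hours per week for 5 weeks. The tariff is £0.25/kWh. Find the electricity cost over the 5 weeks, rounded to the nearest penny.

Runtime = 8 h/week × 5 weeks = 40 h
Energy = 0.76 kW × 40 h = 30.4 kWh
Cost = 30.4 kWh × £0.25/kWh = £7.60

£7.60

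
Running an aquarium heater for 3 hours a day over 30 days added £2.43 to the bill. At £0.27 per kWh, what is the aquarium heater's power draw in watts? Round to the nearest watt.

100 W

Energy = £2.43 ÷ £0.27/kWh = 9 kWh
Runtime = 3 h/day × 30 days = 90 h
Power = 9 kWh ÷ 90 h = 0.1 kW = 100 W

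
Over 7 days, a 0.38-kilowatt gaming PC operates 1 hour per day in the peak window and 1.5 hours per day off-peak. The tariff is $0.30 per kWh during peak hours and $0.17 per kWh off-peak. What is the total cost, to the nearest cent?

Peak energy = 0.38 kW × 1 h × 7 = 2.66 kWh
Off-peak energy = 0.38 kW × 1.5 h × 7 = 3.99 kWh
Cost = 2.66 × $0.30 + 3.99 × $0.17 = $0.798 + $0.6783 = $1.48

$1.48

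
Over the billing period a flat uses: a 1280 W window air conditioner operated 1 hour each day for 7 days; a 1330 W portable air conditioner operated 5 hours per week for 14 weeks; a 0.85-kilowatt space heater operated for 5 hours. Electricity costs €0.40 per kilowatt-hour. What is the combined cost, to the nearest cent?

€42.52

window air conditioner: Runtime = 1 h/day × 7 days = 7 h
window air conditioner: 1.28 kW × 7 h = 8.96 kWh
portable air conditioner: Runtime = 5 h/week × 14 weeks = 70 h
portable air conditioner: 1.33 kW × 70 h = 93.1 kWh
space heater: 0.85 kW × 5 h = 4.25 kWh
Total energy = 106.31 kWh
Cost = 106.31 × €0.40 = €42.52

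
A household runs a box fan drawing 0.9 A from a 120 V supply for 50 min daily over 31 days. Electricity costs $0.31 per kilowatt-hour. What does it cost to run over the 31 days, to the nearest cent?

$0.86

Power = 0.9 A × 120 V = 108 W = 0.108 kW
Runtime = 50 min × 31 = 1550 min = 25.833333… h
Energy = 0.108 kW × 25.833333… h = 2.79 kWh
Cost = 2.79 kWh × $0.31/kWh = $0.86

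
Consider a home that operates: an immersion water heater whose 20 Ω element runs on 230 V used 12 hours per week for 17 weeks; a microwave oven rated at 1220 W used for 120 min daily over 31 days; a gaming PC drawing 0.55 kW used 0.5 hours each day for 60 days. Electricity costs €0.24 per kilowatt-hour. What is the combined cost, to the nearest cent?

€151.61

immersion water heater: Power = V²/R = 230²/20 = 2645 W = 2.645 kW
immersion water heater: Runtime = 12 h/week × 17 weeks = 204 h
immersion water heater: 2.645 kW × 204 h = 539.58 kWh
microwave oven: Runtime = 120 min × 31 = 3720 min = 62 h
microwave oven: 1.22 kW × 62 h = 75.64 kWh
gaming PC: Runtime = 0.5 h/day × 60 days = 30 h
gaming PC: 0.55 kW × 30 h = 16.5 kWh
Total energy = 631.72 kWh
Cost = 631.72 × €0.24 = €151.61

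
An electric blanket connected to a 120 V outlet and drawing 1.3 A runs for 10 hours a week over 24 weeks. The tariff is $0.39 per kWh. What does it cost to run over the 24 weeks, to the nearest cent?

Power = 1.3 A × 120 V = 156 W = 0.156 kW
Runtime = 10 h/week × 24 weeks = 240 h
Energy = 0.156 kW × 240 h = 37.44 kWh
Cost = 37.44 kWh × $0.39/kWh = $14.60

$14.60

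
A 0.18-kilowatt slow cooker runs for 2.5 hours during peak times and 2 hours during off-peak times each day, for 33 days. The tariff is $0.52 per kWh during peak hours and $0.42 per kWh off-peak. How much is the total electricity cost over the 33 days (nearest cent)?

$12.71

Peak energy = 0.18 kW × 2.5 h × 33 = 14.85 kWh
Off-peak energy = 0.18 kW × 2 h × 33 = 11.88 kWh
Cost = 14.85 × $0.52 + 11.88 × $0.42 = $7.722 + $4.9896 = $12.71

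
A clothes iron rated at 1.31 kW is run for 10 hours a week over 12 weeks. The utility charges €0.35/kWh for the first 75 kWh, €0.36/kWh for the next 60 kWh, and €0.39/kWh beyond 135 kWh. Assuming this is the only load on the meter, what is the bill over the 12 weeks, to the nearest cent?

€56.51

Runtime = 10 h/week × 12 weeks = 120 h
Energy = 1.31 kW × 120 h = 157.2 kWh
Tier 1 (0–75 kWh): 75 × €0.35 = €26.25
Tier 2 (75–135 kWh): 60 × €0.36 = €21.6
Above 135 kWh: 22.2 × €0.39 = €8.658
Bill = €56.51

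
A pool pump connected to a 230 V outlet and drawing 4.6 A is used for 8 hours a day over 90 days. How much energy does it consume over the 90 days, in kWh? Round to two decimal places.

Power = 4.6 A × 230 V = 1058 W = 1.058 kW
Runtime = 8 h/day × 90 days = 720 h
Energy = 1.058 kW × 720 h = 761.76 kWh

761.76 kWh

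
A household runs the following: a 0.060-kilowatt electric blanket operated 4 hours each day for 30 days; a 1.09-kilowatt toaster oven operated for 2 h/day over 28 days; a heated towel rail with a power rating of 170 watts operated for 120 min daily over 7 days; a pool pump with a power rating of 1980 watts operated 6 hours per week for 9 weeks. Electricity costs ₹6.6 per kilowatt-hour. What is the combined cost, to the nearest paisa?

₹1171.76

electric blanket: Runtime = 4 h/day × 30 days = 120 h
electric blanket: 0.06 kW × 120 h = 7.2 kWh
toaster oven: Runtime = 2 h/day × 28 days = 56 h
toaster oven: 1.09 kW × 56 h = 61.04 kWh
heated towel rail: Runtime = 120 min × 7 = 840 min = 14 h
heated towel rail: 0.17 kW × 14 h = 2.38 kWh
pool pump: Runtime = 6 h/week × 9 weeks = 54 h
pool pump: 1.98 kW × 54 h = 106.92 kWh
Total energy = 177.54 kWh
Cost = 177.54 × ₹6.6 = ₹1171.76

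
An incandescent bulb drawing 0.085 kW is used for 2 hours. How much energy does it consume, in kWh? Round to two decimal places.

Energy = 0.085 kW × 2 h = 0.17 kWh

0.17 kWh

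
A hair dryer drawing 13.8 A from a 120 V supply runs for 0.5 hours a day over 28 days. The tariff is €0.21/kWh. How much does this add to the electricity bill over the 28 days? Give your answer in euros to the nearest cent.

Power = 13.8 A × 120 V = 1656 W = 1.656 kW
Runtime = 0.5 h/day × 28 days = 14 h
Energy = 1.656 kW × 14 h = 23.184 kWh
Cost = 23.184 kWh × €0.21/kWh = €4.87

€4.87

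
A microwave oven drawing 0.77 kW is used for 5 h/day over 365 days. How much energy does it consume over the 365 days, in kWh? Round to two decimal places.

1405.25 kWh

Runtime = 5 h/day × 365 days = 1825 h
Energy = 0.77 kW × 1825 h = 1405.25 kWh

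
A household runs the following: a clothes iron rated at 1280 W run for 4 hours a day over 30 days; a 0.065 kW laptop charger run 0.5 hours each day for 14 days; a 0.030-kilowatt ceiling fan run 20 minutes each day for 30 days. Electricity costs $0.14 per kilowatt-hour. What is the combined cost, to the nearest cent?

clothes iron: Runtime = 4 h/day × 30 days = 120 h
clothes iron: 1.28 kW × 120 h = 153.6 kWh
laptop charger: Runtime = 0.5 h/day × 14 days = 7 h
laptop charger: 0.065 kW × 7 h = 0.455 kWh
ceiling fan: Runtime = 20 min × 30 = 600 min = 10 h
ceiling fan: 0.03 kW × 10 h = 0.3 kWh
Total energy = 154.355 kWh
Cost = 154.355 × $0.14 = $21.61

$21.61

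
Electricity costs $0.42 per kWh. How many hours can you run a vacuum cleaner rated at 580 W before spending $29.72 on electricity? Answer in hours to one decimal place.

122.0 h

Energy available = $29.72 ÷ $0.42/kWh = 70.7619 kWh
Hours = 70.7619 kWh ÷ 0.58 kW = 122.0 h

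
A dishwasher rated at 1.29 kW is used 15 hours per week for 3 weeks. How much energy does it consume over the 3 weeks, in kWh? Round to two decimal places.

58.05 kWh

Runtime = 15 h/week × 3 weeks = 45 h
Energy = 1.29 kW × 45 h = 58.05 kWh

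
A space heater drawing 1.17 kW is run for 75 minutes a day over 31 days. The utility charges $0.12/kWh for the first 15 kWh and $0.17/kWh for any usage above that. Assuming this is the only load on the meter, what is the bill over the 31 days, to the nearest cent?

Runtime = 75 min × 31 = 2325 min = 38.75 h
Energy = 1.17 kW × 38.75 h = 45.3375 kWh
Tier 1 (0–15 kWh): 15 × $0.12 = $1.8
Above 15 kWh: 30.3375 × $0.17 = $5.157375
Bill = $6.96

$6.96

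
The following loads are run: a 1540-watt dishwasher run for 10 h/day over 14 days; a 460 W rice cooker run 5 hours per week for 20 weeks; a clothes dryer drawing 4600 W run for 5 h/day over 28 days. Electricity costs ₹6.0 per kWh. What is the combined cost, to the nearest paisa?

₹5433.60

dishwasher: Runtime = 10 h/day × 14 days = 140 h
dishwasher: 1.54 kW × 140 h = 215.6 kWh
rice cooker: Runtime = 5 h/week × 20 weeks = 100 h
rice cooker: 0.46 kW × 100 h = 46 kWh
clothes dryer: Runtime = 5 h/day × 28 days = 140 h
clothes dryer: 4.6 kW × 140 h = 644 kWh
Total energy = 905.6 kWh
Cost = 905.6 × ₹6.0 = ₹5433.60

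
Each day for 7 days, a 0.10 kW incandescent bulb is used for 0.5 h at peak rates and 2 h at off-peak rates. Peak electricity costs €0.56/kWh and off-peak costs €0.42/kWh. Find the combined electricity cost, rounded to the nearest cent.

Peak energy = 0.1 kW × 0.5 h × 7 = 0.35 kWh
Off-peak energy = 0.1 kW × 2 h × 7 = 1.4 kWh
Cost = 0.35 × €0.56 + 1.4 × €0.42 = €0.196 + €0.588 = €0.78

€0.78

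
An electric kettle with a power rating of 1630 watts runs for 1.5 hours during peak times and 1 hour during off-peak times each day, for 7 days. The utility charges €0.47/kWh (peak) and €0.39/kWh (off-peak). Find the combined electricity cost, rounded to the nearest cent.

€12.49

Peak energy = 1.63 kW × 1.5 h × 7 = 17.115 kWh
Off-peak energy = 1.63 kW × 1 h × 7 = 11.41 kWh
Cost = 17.115 × €0.47 + 11.41 × €0.39 = €8.04405 + €4.4499 = €12.49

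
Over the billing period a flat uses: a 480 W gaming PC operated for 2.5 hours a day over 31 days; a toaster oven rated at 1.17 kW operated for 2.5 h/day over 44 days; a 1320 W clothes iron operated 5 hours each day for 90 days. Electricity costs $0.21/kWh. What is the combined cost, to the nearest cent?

$159.58

gaming PC: Runtime = 2.5 h/day × 31 days = 77.5 h
gaming PC: 0.48 kW × 77.5 h = 37.2 kWh
toaster oven: Runtime = 2.5 h/day × 44 days = 110 h
toaster oven: 1.17 kW × 110 h = 128.7 kWh
clothes iron: Runtime = 5 h/day × 90 days = 450 h
clothes iron: 1.32 kW × 450 h = 594 kWh
Total energy = 759.9 kWh
Cost = 759.9 × $0.21 = $159.58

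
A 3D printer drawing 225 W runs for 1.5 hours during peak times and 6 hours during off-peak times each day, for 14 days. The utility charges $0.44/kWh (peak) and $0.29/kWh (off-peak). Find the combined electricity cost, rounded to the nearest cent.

$7.56

Peak energy = 0.225 kW × 1.5 h × 14 = 4.725 kWh
Off-peak energy = 0.225 kW × 6 h × 14 = 18.9 kWh
Cost = 4.725 × $0.44 + 18.9 × $0.29 = $2.079 + $5.481 = $7.56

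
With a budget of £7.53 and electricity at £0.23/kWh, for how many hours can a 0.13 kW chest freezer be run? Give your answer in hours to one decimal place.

Energy available = £7.53 ÷ £0.23/kWh = 32.7391 kWh
Hours = 32.7391 kWh ÷ 0.13 kW = 251.8 h

251.8 h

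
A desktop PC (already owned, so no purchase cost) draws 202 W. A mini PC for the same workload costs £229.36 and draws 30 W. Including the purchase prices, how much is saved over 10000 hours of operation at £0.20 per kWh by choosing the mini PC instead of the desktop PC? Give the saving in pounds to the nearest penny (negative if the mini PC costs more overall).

desktop PC: £0.00 + (202/1000) kW × 10000 h × £0.20 = £0.00 + £404 = £404
mini PC: £229.36 + (30/1000) kW × 10000 h × £0.20 = £229.36 + £60 = £289.36
Saving = £404 − £289.36 = £114.64

£114.64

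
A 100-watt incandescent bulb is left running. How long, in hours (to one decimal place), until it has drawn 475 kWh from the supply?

Hours = 475 kWh ÷ 0.1 kW = 4750.0 h

4750.0 h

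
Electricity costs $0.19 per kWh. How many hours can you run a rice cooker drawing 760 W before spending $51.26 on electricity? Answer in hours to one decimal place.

Energy available = $51.26 ÷ $0.19/kWh = 269.7895 kWh
Hours = 269.7895 kWh ÷ 0.76 kW = 355.0 h

355.0 h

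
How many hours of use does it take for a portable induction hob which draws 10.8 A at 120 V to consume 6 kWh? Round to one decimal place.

Power = 10.8 A × 120 V = 1296 W = 1.296 kW
Hours = 6 kWh ÷ 1.296 kW = 4.6 h

4.6 h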